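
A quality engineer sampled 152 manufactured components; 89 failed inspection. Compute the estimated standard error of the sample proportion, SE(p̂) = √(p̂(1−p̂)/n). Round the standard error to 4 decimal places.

SE = 0.0400

p̂ = 89/152 = 0.58553.
p̂(1−p̂) = 0.58553·0.41447 = 0.242685.
SE = √(0.242685/152) = √0.001596612 = 0.0400.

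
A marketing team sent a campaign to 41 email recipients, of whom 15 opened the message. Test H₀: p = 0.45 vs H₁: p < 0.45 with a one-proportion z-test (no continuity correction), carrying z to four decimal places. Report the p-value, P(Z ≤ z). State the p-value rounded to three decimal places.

With x = 15 successes in n = 41, p̂ = 0.36585.
Null standard error: √(0.45·0.55/41) = √0.006036585 = 0.077695.
z = (p̂ − p₀)/SE = (15/41 − 0.45)/0.077695 ≈ -1.0830.
From the standard normal, P(Z ≤ z) = 0.139.

p-value = 0.139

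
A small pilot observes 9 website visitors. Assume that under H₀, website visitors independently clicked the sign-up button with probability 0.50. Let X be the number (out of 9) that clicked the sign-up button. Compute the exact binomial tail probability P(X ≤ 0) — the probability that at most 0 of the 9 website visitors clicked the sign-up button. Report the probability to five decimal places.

X ~ Binomial(n=9, p=0.50).
P(X ≤ 0) = C(9,0)·0.50^0·0.50^9.
= 0.001953 = 0.00195.

P = 0.00195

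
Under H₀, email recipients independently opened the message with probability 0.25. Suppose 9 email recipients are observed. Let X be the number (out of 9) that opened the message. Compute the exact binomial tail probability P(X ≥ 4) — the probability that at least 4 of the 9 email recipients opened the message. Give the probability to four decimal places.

P = 0.1657

X is binomial with n = 9 and p = 0.25.
P(X ≥ 4) = Σ_{j=4}^{9} C(9,j)·0.25^j·0.75^{9−j}.
= 0.116798 + 0.038933 + 0.008652 + 0.001236 + 0.000103 + 0.000004 = 0.1657.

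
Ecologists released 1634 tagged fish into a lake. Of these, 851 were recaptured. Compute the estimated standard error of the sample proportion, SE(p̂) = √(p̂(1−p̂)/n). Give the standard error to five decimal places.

SE = 0.01236

The sample proportion is 851/1634 = 0.52081.
p̂(1−p̂) = 0.52081·0.47919 = 0.249567.
Dividing by n and taking the root: √0.000152734 = 0.01236.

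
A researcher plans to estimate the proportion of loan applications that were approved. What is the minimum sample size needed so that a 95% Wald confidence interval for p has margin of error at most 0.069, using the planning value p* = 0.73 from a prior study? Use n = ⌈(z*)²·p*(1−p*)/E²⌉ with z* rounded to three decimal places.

n = 160

The 95% critical value is z* = 1.960.
p*(1−p*) = 0.73·0.27 = 0.1971.
Required n before rounding: 3.841600 × 0.1971 / 0.069² = 159.038.
Rounding up, n = 160.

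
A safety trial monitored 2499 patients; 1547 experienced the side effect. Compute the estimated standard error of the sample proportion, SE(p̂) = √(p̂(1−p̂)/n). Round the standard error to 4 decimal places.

p̂ = 1547/2499 = 0.61905.
p̂(1−p̂) = 0.61905·0.38095 = 0.235827.
SE = √(0.235827/2499) = √0.000094369 = 0.0097.

SE = 0.0097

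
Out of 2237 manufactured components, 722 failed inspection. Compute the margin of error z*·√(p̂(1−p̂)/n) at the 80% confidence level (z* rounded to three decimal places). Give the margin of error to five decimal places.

ME = 0.01267

Sample proportion p̂ = 722/2237 = 0.32275.
Standard error of p̂: √(0.218584/2237) = √0.000097713 = 0.009885.
The 80% critical value is z* = 1.282.
ME = 1.282·0.009885 = 0.01267.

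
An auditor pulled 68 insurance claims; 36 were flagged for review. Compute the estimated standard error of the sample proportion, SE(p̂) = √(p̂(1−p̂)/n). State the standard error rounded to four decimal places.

The sample proportion is 36/68 = 0.52941.
p̂(1−p̂) = 0.249135.
Dividing by n and taking the root: √0.003663750 = 0.0605.

SE = 0.0605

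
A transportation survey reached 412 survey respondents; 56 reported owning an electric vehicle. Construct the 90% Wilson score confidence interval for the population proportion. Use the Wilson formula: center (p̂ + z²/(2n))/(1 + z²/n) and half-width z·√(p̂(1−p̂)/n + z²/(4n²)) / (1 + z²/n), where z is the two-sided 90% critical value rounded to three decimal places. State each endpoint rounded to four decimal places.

Here p̂ = 56/412 = 0.13592 and z = 1.645 (z² = 2.706025).
Denominator 1 + z²/n = 1 + 2.706025/412 = 1.006568.
Adjusted center: (0.13592 + z²/(2n))/1.006568 = 0.13830.
Radicand: p̂(1−p̂)/n + z²/(4n²) = 0.000285067 + 0.000003985 = 0.000289052.
Half-width = z·√(radicand)/denom = 1.645·0.017002/1.006568 = 0.02779.
Interval: 0.13830 ± 0.02779 → (0.1105, 0.1661).

(0.1105, 0.1661)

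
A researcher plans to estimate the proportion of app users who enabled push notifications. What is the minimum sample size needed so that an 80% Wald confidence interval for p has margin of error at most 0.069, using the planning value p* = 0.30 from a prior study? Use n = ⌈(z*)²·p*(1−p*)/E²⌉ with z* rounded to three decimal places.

z* = 1.282 at the 80% level.
p*(1−p*) = 0.30·0.70 = 0.2100.
(z*)²·p*(1−p*)/E² = 1.643524·0.2100/0.004761 = 72.493.
⌈72.493⌉ = 73.

n = 73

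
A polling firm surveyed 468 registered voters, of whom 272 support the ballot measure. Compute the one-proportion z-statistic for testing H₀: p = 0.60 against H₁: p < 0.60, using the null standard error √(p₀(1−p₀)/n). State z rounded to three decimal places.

z = -0.830

With x = 272 successes in n = 468, p̂ = 0.58120.
Null standard error: √(0.60·0.40/468) = √0.000512821 = 0.022646.
z = (p̂ − p₀)/SE = (0.58120 − 0.60)/0.022646 = -0.830.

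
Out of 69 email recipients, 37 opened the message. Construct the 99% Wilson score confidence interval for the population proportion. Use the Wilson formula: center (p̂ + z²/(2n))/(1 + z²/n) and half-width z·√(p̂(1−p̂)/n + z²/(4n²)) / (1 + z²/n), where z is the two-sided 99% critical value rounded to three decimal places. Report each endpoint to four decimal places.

p̂ = 37/69 = 0.53623; z = 2.576, so z² = 6.635776.
Denominator 1 + z²/n = 1 + 6.635776/69 = 1.096171.
Adjusted center: (0.53623 + z²/(2n))/1.096171 = 0.53305.
Radicand: p̂(1−p̂)/n + z²/(4n²) = 0.003604163 + 0.000348444 = 0.003952607.
Half-width = z·√(radicand)/denom = 2.576·0.062870/1.096171 = 0.14774.
Interval: 0.53305 ± 0.14774 → (0.3853, 0.6808).

(0.3853, 0.6808)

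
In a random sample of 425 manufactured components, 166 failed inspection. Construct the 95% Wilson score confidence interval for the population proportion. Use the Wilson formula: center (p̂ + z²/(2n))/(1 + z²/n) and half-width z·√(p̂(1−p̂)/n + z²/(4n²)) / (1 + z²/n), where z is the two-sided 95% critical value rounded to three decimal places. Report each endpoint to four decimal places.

(0.3454, 0.4378)

p̂ = 166/425 = 0.39059; z = 1.960, so z² = 3.841600.
1 + z²/n = 1.009039.
Center = (0.39059 + 0.004520)/1.009039 = 0.39157.
Radicand: p̂(1−p̂)/n + z²/(4n²) = 0.000560068 + 0.000005317 = 0.000565385.
Half-width = 1.960·√0.000565385/1.009039 = 0.04619.
CI: 0.39157 ± 0.04619 = (0.3454, 0.4378).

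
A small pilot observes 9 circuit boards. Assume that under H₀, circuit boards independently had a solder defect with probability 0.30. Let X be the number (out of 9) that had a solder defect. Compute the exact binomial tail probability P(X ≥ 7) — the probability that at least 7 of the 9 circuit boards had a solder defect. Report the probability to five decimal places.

X is binomial with n = 9 and p = 0.30.
P(X ≥ 7) = C(9,7)·0.30^7·0.70^2 + C(9,8)·0.30^8·0.70^1 + C(9,9)·0.30^9·0.70^0.
= 0.003858 + 0.000413 + 0.000020 = 0.00429.

P = 0.00429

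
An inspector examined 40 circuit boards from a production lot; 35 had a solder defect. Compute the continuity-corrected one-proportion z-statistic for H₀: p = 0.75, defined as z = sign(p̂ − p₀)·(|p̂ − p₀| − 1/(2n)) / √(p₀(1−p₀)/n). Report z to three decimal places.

With x = 35 successes in n = 40, p̂ = 0.87500. p̂ − p₀ = 0.125000.
Continuity correction 1/(2n) = 1/80 = 0.012500.
Corrected numerator: |0.125000| − 0.012500 = 0.112500.
Under H₀, SE = √(p₀(1−p₀)/n) = √(0.75·0.25/40) = √0.004687500 = 0.068465.
z = +0.112500/0.068465 = 1.643.

z = 1.643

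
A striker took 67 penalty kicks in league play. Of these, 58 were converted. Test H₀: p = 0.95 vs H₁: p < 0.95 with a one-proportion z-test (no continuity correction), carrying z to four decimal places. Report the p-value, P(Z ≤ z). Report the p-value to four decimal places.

p-value = 0.0008

The sample proportion is 58/67 = 0.86567.
Under H₀, SE = √(p₀(1−p₀)/n) = √(0.95·0.05/67) = √0.000708955 = 0.026626.
z = (p̂ − p₀)/SE = (58/67 − 0.95)/0.026626 ≈ -3.1671.
From the standard normal, P(Z ≤ z) = 0.0008.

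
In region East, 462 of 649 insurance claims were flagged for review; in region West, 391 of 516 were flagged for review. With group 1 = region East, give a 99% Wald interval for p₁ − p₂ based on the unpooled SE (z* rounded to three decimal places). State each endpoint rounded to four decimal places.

p̂₁ = 462/649 = 0.71186, p̂₂ = 391/516 = 0.75775; p̂₁ − p̂₂ = -0.04589.
SE = √(0.000316045 + 0.000355744) = √0.000671789 = 0.025919.
For 99% confidence, z* = 2.576. Margin = 2.576·0.025919 = 0.06677.
CI: -0.04589 ± 0.06677 = (-0.1127, 0.0209).

(-0.1127, 0.0209)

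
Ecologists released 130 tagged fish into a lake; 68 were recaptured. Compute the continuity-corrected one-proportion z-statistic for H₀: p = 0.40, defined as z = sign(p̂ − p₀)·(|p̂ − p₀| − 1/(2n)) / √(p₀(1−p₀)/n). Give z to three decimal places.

z = 2.775

p̂ = 68/130 = 0.52308. p̂ − p₀ = 0.123077.
1/(2n) = 0.003846.
Corrected numerator: |0.123077| − 0.003846 = 0.119231.
Under H₀, SE = √(p₀(1−p₀)/n) = √(0.40·0.60/130) = √0.001846154 = 0.042967.
z = (+)0.119231/0.042967 = 2.775.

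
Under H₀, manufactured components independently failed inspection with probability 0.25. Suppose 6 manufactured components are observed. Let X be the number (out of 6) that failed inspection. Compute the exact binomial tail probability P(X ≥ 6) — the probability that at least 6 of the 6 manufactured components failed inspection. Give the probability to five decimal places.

X is binomial with n = 6 and p = 0.25.
P(X ≥ 6) = C(6,6)·0.25^6·0.75^0.
= 0.000244 = 0.00024.

P = 0.00024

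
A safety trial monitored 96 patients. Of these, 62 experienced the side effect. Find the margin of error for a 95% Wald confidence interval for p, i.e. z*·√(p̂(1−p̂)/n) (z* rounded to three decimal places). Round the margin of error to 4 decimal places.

With x = 62 successes in n = 96, p̂ = 0.64583.
Standard error of p̂: √(0.228733/96) = √0.002382632 = 0.048812.
For 95% confidence, z* = 1.960.
So ME = 0.0957.

ME = 0.0957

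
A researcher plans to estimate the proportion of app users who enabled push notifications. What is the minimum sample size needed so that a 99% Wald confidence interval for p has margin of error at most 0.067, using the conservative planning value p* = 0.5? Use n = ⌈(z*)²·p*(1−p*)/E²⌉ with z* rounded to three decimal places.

z* = 2.576 at the 99% level.
p*(1−p*) = 0.50·0.50 = 0.2500.
Required n before rounding: 6.635776 × 0.2500 / 0.067² = 369.558.
⌈369.558⌉ = 370.

n = 370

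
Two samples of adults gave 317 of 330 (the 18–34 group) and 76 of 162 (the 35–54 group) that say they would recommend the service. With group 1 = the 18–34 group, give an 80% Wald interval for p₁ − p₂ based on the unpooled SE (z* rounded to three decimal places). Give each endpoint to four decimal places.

p̂₁ = 0.96061, p̂₂ = 0.46914, so the observed difference is 0.49147.
SE = √(0.000114673 + 0.001537330) = √0.001652003 = 0.040645.
The 80% critical value is z* = 1.282. Margin of error = 0.05211.
CI: 0.49147 ± 0.05211 = (0.4394, 0.5436).

(0.4394, 0.5436)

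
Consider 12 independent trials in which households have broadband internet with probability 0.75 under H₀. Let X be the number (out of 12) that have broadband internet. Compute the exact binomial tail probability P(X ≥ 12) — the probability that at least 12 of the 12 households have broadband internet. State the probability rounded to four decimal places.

P = 0.0317

X is binomial with n = 12 and p = 0.75.
P(X ≥ 12) = C(12,12)·0.75^12·0.25^0.
= 0.031676 = 0.0317.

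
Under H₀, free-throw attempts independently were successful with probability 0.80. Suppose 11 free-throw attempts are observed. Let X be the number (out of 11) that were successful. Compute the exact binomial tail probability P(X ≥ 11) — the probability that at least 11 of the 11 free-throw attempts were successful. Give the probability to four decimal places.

P = 0.0859

X ~ Binomial(n=11, p=0.80).
P(X ≥ 11) = C(11,11)·0.80^11·0.20^0.
= 0.085899 = 0.0859.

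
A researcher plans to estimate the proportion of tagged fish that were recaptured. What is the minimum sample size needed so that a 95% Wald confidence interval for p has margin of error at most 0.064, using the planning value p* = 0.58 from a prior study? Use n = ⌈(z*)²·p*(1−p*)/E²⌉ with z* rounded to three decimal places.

n = 229

For 95% confidence, z* = 1.960.
p*(1−p*) = 0.58·0.42 = 0.2436.
(z*)²·p*(1−p*)/E² = 3.841600·0.2436/0.004096 = 228.470.
⌈228.470⌉ = 229.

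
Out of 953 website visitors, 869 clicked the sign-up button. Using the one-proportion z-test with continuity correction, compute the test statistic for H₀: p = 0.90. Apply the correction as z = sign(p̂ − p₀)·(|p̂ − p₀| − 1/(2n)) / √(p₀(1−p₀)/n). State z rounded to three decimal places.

z = 1.166

With x = 869 successes in n = 953, p̂ = 0.91186. p̂ − p₀ = 0.011857.
1/(2n) = 0.000525.
Corrected numerator: |0.011857| − 0.000525 = 0.011332.
Under H₀, SE = √(p₀(1−p₀)/n) = √(0.90·0.10/953) = √0.000094439 = 0.009718.
z = +0.011332/0.009718 = 1.166.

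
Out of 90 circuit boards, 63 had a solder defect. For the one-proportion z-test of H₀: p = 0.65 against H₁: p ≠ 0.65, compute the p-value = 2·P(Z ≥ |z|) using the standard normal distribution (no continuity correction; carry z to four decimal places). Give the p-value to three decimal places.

p-value = 0.320

Sample proportion p̂ = 63/90 = 0.70000.
Under H₀, SE = √(p₀(1−p₀)/n) = √(0.65·0.35/90) = √0.002527778 = 0.050277.
z = (p̂ − p₀)/SE = (63/90 − 0.65)/0.050277 ≈ 0.9945.
p-value = 2·P(Z ≥ |z|) with z = 0.9945 → 0.320.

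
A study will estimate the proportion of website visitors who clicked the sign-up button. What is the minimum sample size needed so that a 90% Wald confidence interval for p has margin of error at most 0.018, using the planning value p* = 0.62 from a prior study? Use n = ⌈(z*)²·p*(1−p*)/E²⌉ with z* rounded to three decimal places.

For 90% confidence, z* = 1.645.
p*(1−p*) = 0.2356.
(z*)²·p*(1−p*)/E² = 2.706025·0.2356/0.000324 = 1967.714.
⌈1967.714⌉ = 1968.

n = 1968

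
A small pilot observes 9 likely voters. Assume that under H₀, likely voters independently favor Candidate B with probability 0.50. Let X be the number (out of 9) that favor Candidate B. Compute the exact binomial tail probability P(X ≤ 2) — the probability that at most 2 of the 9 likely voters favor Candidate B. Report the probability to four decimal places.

X is binomial with n = 9 and p = 0.50.
P(X ≤ 2) = C(9,0)·0.50^0·0.50^9 + C(9,1)·0.50^1·0.50^8 + C(9,2)·0.50^2·0.50^7.
= 0.001953 + 0.017578 + 0.070312 = 0.0898.

P = 0.0898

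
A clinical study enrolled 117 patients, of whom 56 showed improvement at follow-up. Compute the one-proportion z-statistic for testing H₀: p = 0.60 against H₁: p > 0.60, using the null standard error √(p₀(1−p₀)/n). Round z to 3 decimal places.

z = -2.680

With x = 56 successes in n = 117, p̂ = 0.47863.
SE₀ = √(0.60·0.40/117) = 0.045291.
Test statistic: z = -0.12137/0.045291 = -2.680.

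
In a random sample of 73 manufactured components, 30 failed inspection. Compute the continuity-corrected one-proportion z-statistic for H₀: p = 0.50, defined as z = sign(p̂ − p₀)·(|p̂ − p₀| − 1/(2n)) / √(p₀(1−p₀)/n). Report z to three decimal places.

z = -1.404

Sample proportion p̂ = 30/73 = 0.41096. p̂ − p₀ = -0.089041.
Continuity correction 1/(2n) = 1/146 = 0.006849.
Corrected numerator: |-0.089041| − 0.006849 = 0.082192.
SE₀ = √(0.50·0.50/73) = 0.058521.
z = −0.082192/0.058521 = -1.404.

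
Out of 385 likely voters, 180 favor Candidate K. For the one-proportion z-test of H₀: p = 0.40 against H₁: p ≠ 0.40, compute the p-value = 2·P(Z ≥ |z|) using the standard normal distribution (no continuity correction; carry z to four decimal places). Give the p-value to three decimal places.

p-value = 0.007

With x = 180 successes in n = 385, p̂ = 0.46753.
Null standard error: √(0.40·0.60/385) = √0.000623377 = 0.024968.
Test statistic (full precision, shown to 4 dp): z = (180/385 − 0.40)/SE₀ ≈ 2.7048.
From the standard normal, 2·P(Z ≥ |z|) = 0.007.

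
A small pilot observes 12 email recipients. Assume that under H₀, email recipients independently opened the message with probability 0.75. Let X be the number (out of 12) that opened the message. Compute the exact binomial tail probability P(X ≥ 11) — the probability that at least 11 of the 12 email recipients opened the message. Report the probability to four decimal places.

P = 0.1584

X ~ Binomial(n=12, p=0.75).
P(X ≥ 11) = C(12,11)·0.75^11·0.25^1 + C(12,12)·0.75^12·0.25^0.
= 0.126705 + 0.031676 = 0.1584.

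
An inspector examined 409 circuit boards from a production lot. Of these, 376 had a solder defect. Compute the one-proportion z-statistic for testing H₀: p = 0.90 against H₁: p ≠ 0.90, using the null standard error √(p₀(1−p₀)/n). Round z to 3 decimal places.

Sample proportion p̂ = 376/409 = 0.91932.
SE₀ = √(0.90·0.10/409) = 0.014834.
Test statistic: z = 0.01932/0.014834 = 1.302.

z = 1.302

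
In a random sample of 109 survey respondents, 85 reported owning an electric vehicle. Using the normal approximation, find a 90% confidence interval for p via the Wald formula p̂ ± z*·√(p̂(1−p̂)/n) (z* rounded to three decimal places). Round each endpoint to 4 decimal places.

Sample proportion p̂ = 85/109 = 0.77982.
SE = √(p̂(1−p̂)/n) = √(0.171703/109) = 0.039689.
z* = 1.645 at the 90% level.
Margin = 1.645·0.039689 = 0.06529.
So the interval runs from 0.7145 to 0.8451.

(0.7145, 0.8451)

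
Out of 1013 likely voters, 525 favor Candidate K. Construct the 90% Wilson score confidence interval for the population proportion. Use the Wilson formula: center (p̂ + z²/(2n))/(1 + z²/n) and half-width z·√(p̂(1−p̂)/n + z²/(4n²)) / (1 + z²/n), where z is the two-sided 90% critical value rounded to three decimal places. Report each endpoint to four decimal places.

(0.4924, 0.5440)

Here p̂ = 525/1013 = 0.51826 and z = 1.645 (z² = 2.706025).
Denominator 1 + z²/n = 1 + 2.706025/1013 = 1.002671.
Adjusted center: (0.51826 + z²/(2n))/1.002671 = 0.51821.
Radicand: p̂(1−p̂)/n + z²/(4n²) = 0.000246462 + 0.000000659 = 0.000247121.
Half-width = z·√(radicand)/denom = 1.645·0.015720/1.002671 = 0.02579.
So the interval runs from 0.4924 to 0.5440.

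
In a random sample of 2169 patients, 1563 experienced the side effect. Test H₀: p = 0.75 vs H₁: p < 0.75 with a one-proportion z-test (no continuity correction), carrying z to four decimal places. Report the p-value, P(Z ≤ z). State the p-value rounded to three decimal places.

The sample proportion is 1563/2169 = 0.72061.
SE₀ = √(0.75·0.25/2169) = 0.009298.
Test statistic (full precision, shown to 4 dp): z = (1563/2169 − 0.75)/SE₀ ≈ -3.1612.
From the standard normal, P(Z ≤ z) = 0.001.

p-value = 0.001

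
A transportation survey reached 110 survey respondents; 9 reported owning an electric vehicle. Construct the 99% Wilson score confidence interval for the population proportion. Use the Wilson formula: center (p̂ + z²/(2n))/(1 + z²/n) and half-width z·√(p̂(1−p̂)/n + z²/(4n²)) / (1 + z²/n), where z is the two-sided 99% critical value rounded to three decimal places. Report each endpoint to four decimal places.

p̂ = 9/110 = 0.08182; z = 2.576, so z² = 6.635776.
Denominator 1 + z²/n = 1 + 6.635776/110 = 1.060325.
Center = (0.08182 + 0.030163)/1.060325 = 0.10561.
Radicand: p̂(1−p̂)/n + z²/(4n²) = 0.000682945 + 0.000137103 = 0.000820048.
Half-width = 2.576·√0.000820048/1.060325 = 0.06957.
CI: 0.10561 ± 0.06957 = (0.0360, 0.1752).

(0.0360, 0.1752)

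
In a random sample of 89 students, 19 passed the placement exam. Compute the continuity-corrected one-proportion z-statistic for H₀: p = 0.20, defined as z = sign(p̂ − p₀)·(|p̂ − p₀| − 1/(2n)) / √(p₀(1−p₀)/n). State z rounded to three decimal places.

The sample proportion is 19/89 = 0.21348. p̂ − p₀ = 0.013483.
Continuity correction 1/(2n) = 1/178 = 0.005618.
Corrected numerator: |0.013483| − 0.005618 = 0.007865.
Under H₀, SE = √(p₀(1−p₀)/n) = √(0.20·0.80/89) = √0.001797753 = 0.042400.
z = +0.007865/0.042400 = 0.185.

z = 0.185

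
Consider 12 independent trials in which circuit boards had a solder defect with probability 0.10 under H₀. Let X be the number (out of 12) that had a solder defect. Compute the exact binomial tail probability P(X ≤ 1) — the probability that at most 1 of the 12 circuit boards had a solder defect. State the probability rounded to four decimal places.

X is binomial with n = 12 and p = 0.10.
P(X ≤ 1) = C(12,0)·0.10^0·0.90^12 + C(12,1)·0.10^1·0.90^11.
= 0.282430 + 0.376573 = 0.6590.

P = 0.6590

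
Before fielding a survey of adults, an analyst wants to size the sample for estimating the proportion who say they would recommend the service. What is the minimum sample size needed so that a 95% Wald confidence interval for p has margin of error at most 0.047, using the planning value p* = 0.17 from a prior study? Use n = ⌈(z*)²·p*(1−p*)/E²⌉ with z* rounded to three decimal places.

For 95% confidence, z* = 1.960.
p*(1−p*) = 0.1411.
(z*)²·p*(1−p*)/E² = 3.841600·0.1411/0.002209 = 245.382.
⌈245.382⌉ = 246.

n = 246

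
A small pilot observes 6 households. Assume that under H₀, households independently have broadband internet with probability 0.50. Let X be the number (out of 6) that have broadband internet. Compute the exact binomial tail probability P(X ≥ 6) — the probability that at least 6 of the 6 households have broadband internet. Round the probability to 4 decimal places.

X ~ Binomial(n=6, p=0.50).
P(X ≥ 6) = C(6,6)·0.50^6·0.50^0.
= 0.015625 = 0.0156.

P = 0.0156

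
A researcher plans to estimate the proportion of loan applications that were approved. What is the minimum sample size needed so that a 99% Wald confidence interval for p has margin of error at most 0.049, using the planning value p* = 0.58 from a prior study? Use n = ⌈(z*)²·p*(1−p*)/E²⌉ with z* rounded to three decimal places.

For 99% confidence, z* = 2.576.
p*(1−p*) = 0.58·0.42 = 0.2436.
(z*)²·p*(1−p*)/E² = 6.635776·0.2436/0.002401 = 673.251.
⌈673.251⌉ = 674.

n = 674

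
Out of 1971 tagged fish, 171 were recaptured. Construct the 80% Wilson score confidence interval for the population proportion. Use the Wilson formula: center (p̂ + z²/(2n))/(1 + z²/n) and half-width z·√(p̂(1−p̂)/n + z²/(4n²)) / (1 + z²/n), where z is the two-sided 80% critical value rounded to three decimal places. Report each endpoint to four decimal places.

Here p̂ = 171/1971 = 0.08676 and z = 1.282 (z² = 1.643524).
Denominator 1 + z²/n = 1 + 1.643524/1971 = 1.000834.
Adjusted center: (0.08676 + z²/(2n))/1.000834 = 0.08710.
Radicand: p̂(1−p̂)/n + z²/(4n²) = 0.000040198 + 0.000000106 = 0.000040304.
Half-width = z·√(radicand)/denom = 1.282·0.006349/1.000834 = 0.00813.
CI: 0.08710 ± 0.00813 = (0.0790, 0.0952).

(0.0790, 0.0952)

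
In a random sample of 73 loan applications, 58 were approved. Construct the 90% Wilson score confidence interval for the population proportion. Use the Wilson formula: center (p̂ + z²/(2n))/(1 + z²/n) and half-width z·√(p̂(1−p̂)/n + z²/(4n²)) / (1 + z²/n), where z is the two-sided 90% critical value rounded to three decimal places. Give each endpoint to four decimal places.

p̂ = 58/73 = 0.79452; z = 1.645, so z² = 2.706025.
1 + z²/n = 1.037069.
Adjusted center: (0.79452 + z²/(2n))/1.037069 = 0.78399.
Radicand: p̂(1−p̂)/n + z²/(4n²) = 0.002236406 + 0.000126948 = 0.002363354.
Half-width = z·√(radicand)/denom = 1.645·0.048614/1.037069 = 0.07711.
Interval: 0.78399 ± 0.07711 → (0.7069, 0.8611).

(0.7069, 0.8611)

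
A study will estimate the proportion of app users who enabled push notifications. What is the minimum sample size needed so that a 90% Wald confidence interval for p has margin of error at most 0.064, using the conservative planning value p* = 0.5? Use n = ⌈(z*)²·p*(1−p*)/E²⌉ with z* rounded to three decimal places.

n = 166

For 90% confidence, z* = 1.645.
p*(1−p*) = 0.50·0.50 = 0.2500.
Required n before rounding: 2.706025 × 0.2500 / 0.064² = 165.163.
⌈165.163⌉ = 166.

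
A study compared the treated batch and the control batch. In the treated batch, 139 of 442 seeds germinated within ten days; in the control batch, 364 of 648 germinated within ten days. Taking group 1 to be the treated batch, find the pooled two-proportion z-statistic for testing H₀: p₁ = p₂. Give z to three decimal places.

z = -8.040

p̂₁ = 139/442 = 0.31448, p̂₂ = 364/648 = 0.56173.
Pooled p̂ = (139+364)/(442+648) = 503/1090 = 0.46147.
Pooled SE = √[0.2485153·0.00380565] ≈ 0.030753.
z = (p̂₁ − p̂₂)/SE = (0.31448 − 0.56173)/0.030753 = -0.24725/0.030753 = -8.040.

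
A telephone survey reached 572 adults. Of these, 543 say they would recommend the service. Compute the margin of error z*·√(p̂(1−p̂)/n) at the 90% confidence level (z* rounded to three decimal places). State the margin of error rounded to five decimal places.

ME = 0.01509

With x = 543 successes in n = 572, p̂ = 0.94930.
SE = √(p̂(1−p̂)/n) = √(0.048129/572) = 0.009173.
The 90% critical value is z* = 1.645.
ME = 1.645·0.009173 = 0.01509.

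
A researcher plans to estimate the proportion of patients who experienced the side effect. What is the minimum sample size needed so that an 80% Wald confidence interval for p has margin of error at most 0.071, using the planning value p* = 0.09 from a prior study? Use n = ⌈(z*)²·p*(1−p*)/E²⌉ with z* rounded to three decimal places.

n = 27

z* = 1.282 at the 80% level.
p*(1−p*) = 0.09·0.91 = 0.0819.
Required n before rounding: 1.643524 × 0.0819 / 0.071² = 26.702.
⌈26.702⌉ = 27.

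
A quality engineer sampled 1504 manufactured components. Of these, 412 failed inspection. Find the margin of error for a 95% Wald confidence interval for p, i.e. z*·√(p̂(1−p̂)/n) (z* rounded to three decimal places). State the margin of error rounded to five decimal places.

The sample proportion is 412/1504 = 0.27394.
Standard error of p̂: √(0.198895/1504) = √0.000132244 = 0.011500.
z* = 1.960 at the 95% level.
So ME = 0.02254.

ME = 0.02254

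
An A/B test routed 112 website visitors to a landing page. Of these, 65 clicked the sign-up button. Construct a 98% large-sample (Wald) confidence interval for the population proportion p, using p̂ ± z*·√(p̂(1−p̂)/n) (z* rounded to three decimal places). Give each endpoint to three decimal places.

With x = 65 successes in n = 112, p̂ = 0.58036.
Standard error of p̂: √(0.243543/112) = √0.002174489 = 0.046631.
The 98% critical value is z* = 2.326.
Margin = 2.326·0.046631 = 0.10846.
CI: 0.58036 ± 0.10846 = (0.472, 0.689).

(0.472, 0.689)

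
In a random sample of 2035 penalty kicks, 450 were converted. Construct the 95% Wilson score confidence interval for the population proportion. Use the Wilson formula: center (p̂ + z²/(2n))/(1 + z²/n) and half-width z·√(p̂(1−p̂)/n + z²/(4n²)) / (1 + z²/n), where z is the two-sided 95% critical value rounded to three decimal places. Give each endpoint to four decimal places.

p̂ = 450/2035 = 0.22113; z = 1.960, so z² = 3.841600.
1 + z²/n = 1.001888.
Adjusted center: (0.22113 + z²/(2n))/1.001888 = 0.22166.
Radicand: p̂(1−p̂)/n + z²/(4n²) = 0.000084635 + 0.000000232 = 0.000084867.
Half-width = 1.960·√0.000084867/1.001888 = 0.01802.
Interval: 0.22166 ± 0.01802 → (0.2036, 0.2397).

(0.2036, 0.2397)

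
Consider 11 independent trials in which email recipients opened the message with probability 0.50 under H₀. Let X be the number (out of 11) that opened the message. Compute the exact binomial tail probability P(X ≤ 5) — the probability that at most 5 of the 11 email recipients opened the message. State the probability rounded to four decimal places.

X is binomial with n = 11 and p = 0.50.
P(X ≤ 5) = Σ_{j=0}^{5} C(11,j)·0.50^j·0.50^{11−j}.
= 0.000488 + 0.005371 + 0.026855 + 0.080566 + 0.161133 + 0.225586 = 0.5000.

P = 0.5000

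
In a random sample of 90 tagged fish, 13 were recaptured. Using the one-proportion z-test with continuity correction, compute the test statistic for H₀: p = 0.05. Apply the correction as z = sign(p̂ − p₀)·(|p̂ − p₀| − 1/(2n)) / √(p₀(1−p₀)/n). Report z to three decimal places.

z = 3.869

Sample proportion p̂ = 13/90 = 0.14444. p̂ − p₀ = 0.094444.
1/(2n) = 0.005556.
Corrected numerator: |0.094444| − 0.005556 = 0.088888.
Under H₀, SE = √(p₀(1−p₀)/n) = √(0.05·0.95/90) = √0.000527778 = 0.022973.
z = +0.088888/0.022973 = 3.869.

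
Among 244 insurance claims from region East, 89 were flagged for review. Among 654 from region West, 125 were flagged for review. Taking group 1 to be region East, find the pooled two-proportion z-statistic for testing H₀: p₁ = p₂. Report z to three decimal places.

z = 5.432

p̂₁ = 89/244 = 0.36475, p̂₂ = 125/654 = 0.19113.
Pooled p̂ = (89+125)/(244+654) = 214/898 = 0.23831.
SE = √[p̂(1−p̂)(1/n₁+1/n₂)] = √[0.23831·0.76169·(1/244+1/654)] ≈ 0.031960.
z = (p̂₁ − p̂₂)/SE = (0.36475 − 0.19113)/0.031960 = 0.17362/0.031960 = 5.432.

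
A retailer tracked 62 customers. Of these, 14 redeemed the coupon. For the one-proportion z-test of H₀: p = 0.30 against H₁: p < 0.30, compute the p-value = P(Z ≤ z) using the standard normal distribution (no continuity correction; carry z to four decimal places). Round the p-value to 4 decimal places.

With x = 14 successes in n = 62, p̂ = 0.22581.
SE₀ = √(0.30·0.70/62) = 0.058199.
Test statistic (full precision, shown to 4 dp): z = (14/62 − 0.30)/SE₀ ≈ -1.2748.
p-value = P(Z ≤ z) with z = -1.2748 → 0.1012.

p-value = 0.1012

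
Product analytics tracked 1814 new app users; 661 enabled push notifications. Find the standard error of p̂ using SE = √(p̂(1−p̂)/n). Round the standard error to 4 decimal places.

p̂ = 661/1814 = 0.36439.
p̂(1−p̂) = 0.231610.
SE = √(0.231610/1814) = √0.000127679 = 0.0113.

SE = 0.0113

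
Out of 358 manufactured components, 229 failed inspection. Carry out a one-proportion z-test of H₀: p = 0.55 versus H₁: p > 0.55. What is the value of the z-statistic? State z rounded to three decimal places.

z = 3.410

p̂ = 229/358 = 0.63966.
SE₀ = √(0.55·0.45/358) = 0.026293.
z = (0.63966 − 0.55)/0.026293 = 0.08966/0.026293 = 3.410.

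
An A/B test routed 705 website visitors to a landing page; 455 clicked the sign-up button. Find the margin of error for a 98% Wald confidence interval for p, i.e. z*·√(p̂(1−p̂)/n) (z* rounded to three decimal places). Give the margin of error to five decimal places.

Sample proportion p̂ = 455/705 = 0.64539.
SE = √(p̂(1−p̂)/n) = √(0.228862/705) = 0.018017.
The 98% critical value is z* = 2.326.
So ME = 0.04191.

ME = 0.04191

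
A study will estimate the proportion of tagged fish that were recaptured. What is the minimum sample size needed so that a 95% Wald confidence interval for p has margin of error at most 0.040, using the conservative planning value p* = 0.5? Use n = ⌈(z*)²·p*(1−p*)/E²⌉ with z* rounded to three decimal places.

n = 601

For 95% confidence, z* = 1.960.
p*(1−p*) = 0.2500.
(z*)²·p*(1−p*)/E² = 3.841600·0.2500/0.001600 = 600.250.
Rounding up, n = 601.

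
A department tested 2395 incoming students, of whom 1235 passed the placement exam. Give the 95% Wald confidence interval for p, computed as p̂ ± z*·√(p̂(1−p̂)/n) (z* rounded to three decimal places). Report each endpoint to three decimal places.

(0.496, 0.536)

p̂ = 1235/2395 = 0.51566.
Standard error of p̂: √(0.249755/2395) = √0.000104282 = 0.010212.
z* = 1.960 at the 95% level.
Margin of error: 1.960 × 0.010212 = 0.02002.
So the interval runs from 0.496 to 0.536.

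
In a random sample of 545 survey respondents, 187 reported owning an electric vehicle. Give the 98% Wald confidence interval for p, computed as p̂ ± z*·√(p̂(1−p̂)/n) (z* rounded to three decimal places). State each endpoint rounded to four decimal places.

(0.2958, 0.3904)

Sample proportion p̂ = 187/545 = 0.34312.
SE(p̂) = √(0.34312·0.65688/545) = 0.020336.
For 98% confidence, z* = 2.326.
Margin of error: 2.326 × 0.020336 = 0.04730.
So the interval runs from 0.2958 to 0.3904.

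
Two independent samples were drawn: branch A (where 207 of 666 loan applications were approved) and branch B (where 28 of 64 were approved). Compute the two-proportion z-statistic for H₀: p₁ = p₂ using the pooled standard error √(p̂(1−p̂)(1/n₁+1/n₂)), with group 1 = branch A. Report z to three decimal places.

Sample proportions: p̂₁ = 207/666 = 0.31081 and p̂₂ = 28/64 = 0.43750.
Pooled p̂ = (207+28)/(666+64) = 235/730 = 0.32192.
SE = √[p̂(1−p̂)(1/n₁+1/n₂)] = √[0.32192·0.67808·(1/666+1/64)] ≈ 0.061143.
z = (p̂₁ − p̂₂)/SE = (0.31081 − 0.43750)/0.061143 = -0.12669/0.061143 = -2.072.

z = -2.072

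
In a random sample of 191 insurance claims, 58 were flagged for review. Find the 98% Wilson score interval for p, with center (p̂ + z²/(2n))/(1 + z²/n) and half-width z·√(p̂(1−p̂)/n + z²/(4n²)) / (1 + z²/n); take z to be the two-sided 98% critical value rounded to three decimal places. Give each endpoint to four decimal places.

(0.2326, 0.3856)

p̂ = 58/191 = 0.30366; z = 2.326, so z² = 5.410276.
Denominator 1 + z²/n = 1 + 5.410276/191 = 1.028326.
Center = (0.30366 + 0.014163)/1.028326 = 0.30907.
Radicand: p̂(1−p̂)/n + z²/(4n²) = 0.001107081 + 0.000037076 = 0.001144157.
Half-width = z·√(radicand)/denom = 2.326·0.033825/1.028326 = 0.07651.
Interval: 0.30907 ± 0.07651 → (0.2326, 0.3856).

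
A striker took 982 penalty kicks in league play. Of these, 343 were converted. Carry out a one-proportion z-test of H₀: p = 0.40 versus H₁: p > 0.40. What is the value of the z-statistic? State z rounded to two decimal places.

z = -3.24

With x = 343 successes in n = 982, p̂ = 0.34929.
Under H₀, SE = √(p₀(1−p₀)/n) = √(0.40·0.60/982) = √0.000244399 = 0.015633.
Test statistic: z = -0.05071/0.015633 = -3.24.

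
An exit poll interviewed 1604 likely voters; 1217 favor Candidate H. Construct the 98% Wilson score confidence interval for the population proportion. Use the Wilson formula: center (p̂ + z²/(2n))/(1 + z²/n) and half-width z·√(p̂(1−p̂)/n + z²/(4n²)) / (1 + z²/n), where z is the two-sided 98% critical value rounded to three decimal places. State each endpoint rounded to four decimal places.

Here p̂ = 1217/1604 = 0.75873 and z = 2.326 (z² = 5.410276).
1 + z²/n = 1.003373.
Adjusted center: (0.75873 + z²/(2n))/1.003373 = 0.75786.
Radicand: p̂(1−p̂)/n + z²/(4n²) = 0.000114127 + 0.000000526 = 0.000114653.
Half-width = 2.326·√0.000114653/1.003373 = 0.02482.
CI: 0.75786 ± 0.02482 = (0.7330, 0.7827).

(0.7330, 0.7827)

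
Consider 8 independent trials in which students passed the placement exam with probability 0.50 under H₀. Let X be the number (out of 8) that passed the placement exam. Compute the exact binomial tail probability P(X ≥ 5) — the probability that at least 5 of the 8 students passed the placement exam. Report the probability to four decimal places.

P = 0.3633

X is binomial with n = 8 and p = 0.50.
P(X ≥ 5) = C(8,5)·0.50^5·0.50^3 + C(8,6)·0.50^6·0.50^2 + C(8,7)·0.50^7·0.50^1 + C(8,8)·0.50^8·0.50^0.
= 0.218750 + 0.109375 + 0.031250 + 0.003906 = 0.3633.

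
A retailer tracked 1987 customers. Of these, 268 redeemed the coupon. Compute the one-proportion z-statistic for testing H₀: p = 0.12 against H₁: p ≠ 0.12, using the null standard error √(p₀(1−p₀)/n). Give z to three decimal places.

z = 2.041

p̂ = 268/1987 = 0.13488.
SE₀ = √(0.12·0.88/1987) = 0.007290.
z = (p̂ − p₀)/SE = (0.13488 − 0.12)/0.007290 = 2.041.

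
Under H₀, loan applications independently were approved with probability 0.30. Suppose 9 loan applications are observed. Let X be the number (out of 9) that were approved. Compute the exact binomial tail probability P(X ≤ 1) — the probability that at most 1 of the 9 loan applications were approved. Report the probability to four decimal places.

X ~ Binomial(n=9, p=0.30).
P(X ≤ 1) = C(9,0)·0.30^0·0.70^9 + C(9,1)·0.30^1·0.70^8.
= 0.040354 + 0.155650 = 0.1960.

P = 0.1960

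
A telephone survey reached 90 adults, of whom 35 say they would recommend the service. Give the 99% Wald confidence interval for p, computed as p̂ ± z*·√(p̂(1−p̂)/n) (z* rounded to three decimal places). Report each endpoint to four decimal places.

(0.2565, 0.5213)

p̂ = 35/90 = 0.38889.
Standard error of p̂: √(0.237654/90) = √0.002640604 = 0.051387.
The 99% critical value is z* = 2.576.
Margin = 2.576·0.051387 = 0.13237.
CI: 0.38889 ± 0.13237 = (0.2565, 0.5213).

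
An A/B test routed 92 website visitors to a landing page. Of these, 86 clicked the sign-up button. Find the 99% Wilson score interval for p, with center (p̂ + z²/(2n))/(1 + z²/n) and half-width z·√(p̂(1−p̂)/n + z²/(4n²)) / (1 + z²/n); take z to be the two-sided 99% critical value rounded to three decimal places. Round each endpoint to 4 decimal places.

(0.8351, 0.9759)

Here p̂ = 86/92 = 0.93478 and z = 2.576 (z² = 6.635776).
1 + z²/n = 1.072128.
Adjusted center: (0.93478 + z²/(2n))/1.072128 = 0.90553.
Radicand: p̂(1−p̂)/n + z²/(4n²) = 0.000662653 + 0.000196000 = 0.000858653.
Half-width = z·√(radicand)/denom = 2.576·0.029303/1.072128 = 0.07041.
So the interval runs from 0.8351 to 0.9759.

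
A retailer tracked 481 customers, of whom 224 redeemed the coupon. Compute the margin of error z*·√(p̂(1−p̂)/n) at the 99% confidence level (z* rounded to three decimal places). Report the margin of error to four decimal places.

With x = 224 successes in n = 481, p̂ = 0.46570.
Standard error of p̂: √(0.248823/481) = √0.000517304 = 0.022744.
For 99% confidence, z* = 2.576.
So ME = 0.0586.

ME = 0.0586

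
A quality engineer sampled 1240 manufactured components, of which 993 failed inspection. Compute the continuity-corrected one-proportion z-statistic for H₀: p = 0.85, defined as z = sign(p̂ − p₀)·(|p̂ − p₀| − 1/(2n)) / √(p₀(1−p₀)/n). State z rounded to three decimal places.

z = -4.812

The sample proportion is 993/1240 = 0.80081. p̂ − p₀ = -0.049194.
1/(2n) = 0.000403.
Corrected numerator: |-0.049194| − 0.000403 = 0.048791.
SE₀ = √(0.85·0.15/1240) = 0.010140.
z = (−)0.048791/0.010140 = -4.812.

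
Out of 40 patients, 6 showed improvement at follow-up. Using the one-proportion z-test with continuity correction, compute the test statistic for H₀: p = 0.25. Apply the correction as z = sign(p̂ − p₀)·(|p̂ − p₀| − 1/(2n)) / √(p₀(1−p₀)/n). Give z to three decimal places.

z = -1.278

Sample proportion p̂ = 6/40 = 0.15000. p̂ − p₀ = -0.100000.
Continuity correction 1/(2n) = 1/80 = 0.012500.
Corrected numerator: |-0.100000| − 0.012500 = 0.087500.
Null standard error: √(0.25·0.75/40) = √0.004687500 = 0.068465.
z = (−)0.087500/0.068465 = -1.278.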